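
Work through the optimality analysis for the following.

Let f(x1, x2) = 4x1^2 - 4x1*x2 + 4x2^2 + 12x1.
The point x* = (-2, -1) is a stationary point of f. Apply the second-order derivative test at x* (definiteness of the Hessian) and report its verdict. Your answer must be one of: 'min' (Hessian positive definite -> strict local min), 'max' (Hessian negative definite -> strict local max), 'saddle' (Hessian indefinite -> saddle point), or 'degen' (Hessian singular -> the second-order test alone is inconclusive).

Compute the Hessian H = grad^2 f:
  H = [[8, -4], [-4, 8]]
Verify stationarity: grad f(x*) = H x* + g = (0, 0).
Eigenvalues of H: 4, 12.
Both eigenvalues > 0, so H is positive definite -> x* is a strict local min.

min


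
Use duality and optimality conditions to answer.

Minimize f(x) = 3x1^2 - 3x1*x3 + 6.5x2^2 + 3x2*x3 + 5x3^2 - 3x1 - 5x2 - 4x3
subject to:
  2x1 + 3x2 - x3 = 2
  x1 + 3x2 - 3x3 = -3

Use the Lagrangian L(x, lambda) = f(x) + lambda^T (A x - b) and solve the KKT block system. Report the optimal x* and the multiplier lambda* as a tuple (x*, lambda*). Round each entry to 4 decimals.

Form the Lagrangian:
  L(x, lambda) = (1/2) x^T Q x + c^T x + lambda^T (A x - b)
Stationarity (grad_x L = 0): Q x + c + A^T lambda = 0.
Primal feasibility: A x = b.

This gives the KKT block system:
  [ Q   A^T ] [ x     ]   [-c ]
  [ A    0  ] [ lambda ] = [ b ]

Solving the linear system:
  x*      = (1.8058, -0.0048, 1.5971)
  lambda* = (-3.1339, 3.2244)
  f(x*)   = 2.0796

x* = (1.8058, -0.0048, 1.5971), lambda* = (-3.1339, 3.2244)


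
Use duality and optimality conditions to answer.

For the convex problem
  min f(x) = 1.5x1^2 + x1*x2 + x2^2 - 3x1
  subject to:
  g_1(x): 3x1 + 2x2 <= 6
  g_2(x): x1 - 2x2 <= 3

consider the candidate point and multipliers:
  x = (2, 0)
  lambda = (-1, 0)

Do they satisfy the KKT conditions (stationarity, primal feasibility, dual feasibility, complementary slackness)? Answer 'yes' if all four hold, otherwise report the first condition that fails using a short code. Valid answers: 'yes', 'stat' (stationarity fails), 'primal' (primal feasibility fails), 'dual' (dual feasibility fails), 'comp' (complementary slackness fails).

Gradient of f: grad f(x) = Q x + c = (3, 2)
Constraint values g_i(x) = a_i^T x - b_i:
  g_1((2, 0)) = 0
  g_2((2, 0)) = -1
Stationarity residual: grad f(x) + sum_i lambda_i a_i = (0, 0)
  -> stationarity OK
Primal feasibility (all g_i <= 0): OK
Dual feasibility (all lambda_i >= 0): FAILS
Complementary slackness (lambda_i * g_i(x) = 0 for all i): OK

Verdict: the first failing condition is dual_feasibility -> dual.

dual


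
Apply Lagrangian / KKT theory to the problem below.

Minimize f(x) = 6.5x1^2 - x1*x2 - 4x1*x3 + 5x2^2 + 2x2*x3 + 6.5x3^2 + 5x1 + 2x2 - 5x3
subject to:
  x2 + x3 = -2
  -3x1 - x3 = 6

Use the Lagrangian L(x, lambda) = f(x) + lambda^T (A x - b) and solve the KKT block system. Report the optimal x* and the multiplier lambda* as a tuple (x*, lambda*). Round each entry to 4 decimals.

Form the Lagrangian:
  L(x, lambda) = (1/2) x^T Q x + c^T x + lambda^T (A x - b)
Stationarity (grad_x L = 0): Q x + c + A^T lambda = 0.
Primal feasibility: A x = b.

This gives the KKT block system:
  [ Q   A^T ] [ x     ]   [-c ]
  [ A    0  ] [ lambda ] = [ b ]

Solving the linear system:
  x*      = (-1.6832, -1.0495, -0.9505)
  lambda* = (8.7129, -4.0099)
  f(x*)   = 17.8614

x* = (-1.6832, -1.0495, -0.9505), lambda* = (8.7129, -4.0099)


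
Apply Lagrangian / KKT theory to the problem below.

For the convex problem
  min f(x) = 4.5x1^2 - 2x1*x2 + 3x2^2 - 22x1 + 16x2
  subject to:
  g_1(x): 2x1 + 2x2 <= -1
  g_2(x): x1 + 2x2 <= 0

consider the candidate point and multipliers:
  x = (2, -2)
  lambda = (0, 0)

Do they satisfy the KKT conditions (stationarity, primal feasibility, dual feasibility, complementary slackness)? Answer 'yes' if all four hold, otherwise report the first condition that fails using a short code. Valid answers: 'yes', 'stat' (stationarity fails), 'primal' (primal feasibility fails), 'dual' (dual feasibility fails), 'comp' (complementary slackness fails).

Gradient of f: grad f(x) = Q x + c = (0, 0)
Constraint values g_i(x) = a_i^T x - b_i:
  g_1((2, -2)) = 1
  g_2((2, -2)) = -2
Stationarity residual: grad f(x) + sum_i lambda_i a_i = (0, 0)
  -> stationarity OK
Primal feasibility (all g_i <= 0): FAILS
Dual feasibility (all lambda_i >= 0): OK
Complementary slackness (lambda_i * g_i(x) = 0 for all i): OK

Verdict: the first failing condition is primal_feasibility -> primal.

primal


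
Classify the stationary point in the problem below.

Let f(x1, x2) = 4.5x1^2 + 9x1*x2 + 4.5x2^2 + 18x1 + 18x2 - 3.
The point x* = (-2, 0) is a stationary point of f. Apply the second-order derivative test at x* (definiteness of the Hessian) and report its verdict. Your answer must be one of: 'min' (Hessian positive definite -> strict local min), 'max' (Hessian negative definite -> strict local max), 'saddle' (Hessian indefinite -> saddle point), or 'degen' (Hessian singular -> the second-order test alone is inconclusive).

Compute the Hessian H = grad^2 f:
  H = [[9, 9], [9, 9]]
Verify stationarity: grad f(x*) = H x* + g = (0, 0).
Eigenvalues of H: 0, 18.
H has a zero eigenvalue (singular; positive semidefinite but not definite), so H is neither positive definite, negative definite, nor indefinite. The second-order test alone is inconclusive -> degen.
(Indeed, f is constant along the null direction of H through x*, so x* is not a strict local extremum.)

degen


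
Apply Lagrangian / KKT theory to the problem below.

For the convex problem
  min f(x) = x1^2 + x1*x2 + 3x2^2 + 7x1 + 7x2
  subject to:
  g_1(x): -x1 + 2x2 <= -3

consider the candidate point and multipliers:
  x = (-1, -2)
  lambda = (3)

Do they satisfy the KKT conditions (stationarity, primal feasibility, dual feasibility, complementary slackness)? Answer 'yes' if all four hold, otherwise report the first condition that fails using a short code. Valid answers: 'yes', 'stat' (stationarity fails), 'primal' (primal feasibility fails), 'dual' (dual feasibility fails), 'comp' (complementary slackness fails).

Gradient of f: grad f(x) = Q x + c = (3, -6)
Constraint values g_i(x) = a_i^T x - b_i:
  g_1((-1, -2)) = 0
Stationarity residual: grad f(x) + sum_i lambda_i a_i = (0, 0)
  -> stationarity OK
Primal feasibility (all g_i <= 0): OK
Dual feasibility (all lambda_i >= 0): OK
Complementary slackness (lambda_i * g_i(x) = 0 for all i): OK

Verdict: yes, KKT holds.

yes


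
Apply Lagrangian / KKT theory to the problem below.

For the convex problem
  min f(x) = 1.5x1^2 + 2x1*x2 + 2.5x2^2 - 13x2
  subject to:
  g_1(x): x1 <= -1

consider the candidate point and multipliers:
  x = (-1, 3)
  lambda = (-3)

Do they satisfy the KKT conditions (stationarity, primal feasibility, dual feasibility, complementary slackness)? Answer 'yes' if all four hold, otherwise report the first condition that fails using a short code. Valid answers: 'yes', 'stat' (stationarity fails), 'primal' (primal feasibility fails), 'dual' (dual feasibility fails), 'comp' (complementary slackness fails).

Gradient of f: grad f(x) = Q x + c = (3, 0)
Constraint values g_i(x) = a_i^T x - b_i:
  g_1((-1, 3)) = 0
Stationarity residual: grad f(x) + sum_i lambda_i a_i = (0, 0)
  -> stationarity OK
Primal feasibility (all g_i <= 0): OK
Dual feasibility (all lambda_i >= 0): FAILS
Complementary slackness (lambda_i * g_i(x) = 0 for all i): OK

Verdict: the first failing condition is dual_feasibility -> dual.

dual


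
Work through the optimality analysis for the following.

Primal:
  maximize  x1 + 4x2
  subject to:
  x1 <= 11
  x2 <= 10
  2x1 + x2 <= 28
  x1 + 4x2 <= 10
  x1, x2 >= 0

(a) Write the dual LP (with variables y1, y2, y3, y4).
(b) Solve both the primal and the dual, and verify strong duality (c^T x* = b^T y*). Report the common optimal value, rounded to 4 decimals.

The standard primal-dual pair for 'max c^T x s.t. A x <= b, x >= 0' is:
  Dual:  min b^T y  s.t.  A^T y >= c,  y >= 0.

So the dual LP is:
  minimize  11y1 + 10y2 + 28y3 + 10y4
  subject to:
    y1 + 2y3 + y4 >= 1
    y2 + y3 + 4y4 >= 4
    y1, y2, y3, y4 >= 0

Solving the primal: x* = (10, 0).
  primal value c^T x* = 10.
Solving the dual: y* = (0, 0, 0, 1).
  dual value b^T y* = 10.
Strong duality: c^T x* = b^T y*. Confirmed.

10


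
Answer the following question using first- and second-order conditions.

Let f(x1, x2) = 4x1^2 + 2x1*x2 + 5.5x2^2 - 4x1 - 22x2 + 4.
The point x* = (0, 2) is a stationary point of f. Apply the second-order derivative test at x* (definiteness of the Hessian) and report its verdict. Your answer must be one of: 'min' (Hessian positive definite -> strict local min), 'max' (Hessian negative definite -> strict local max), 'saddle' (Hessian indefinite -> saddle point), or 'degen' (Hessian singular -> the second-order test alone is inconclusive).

Compute the Hessian H = grad^2 f:
  H = [[8, 2], [2, 11]]
Verify stationarity: grad f(x*) = H x* + g = (0, 0).
Eigenvalues of H: 7, 12.
Both eigenvalues > 0, so H is positive definite -> x* is a strict local min.

min


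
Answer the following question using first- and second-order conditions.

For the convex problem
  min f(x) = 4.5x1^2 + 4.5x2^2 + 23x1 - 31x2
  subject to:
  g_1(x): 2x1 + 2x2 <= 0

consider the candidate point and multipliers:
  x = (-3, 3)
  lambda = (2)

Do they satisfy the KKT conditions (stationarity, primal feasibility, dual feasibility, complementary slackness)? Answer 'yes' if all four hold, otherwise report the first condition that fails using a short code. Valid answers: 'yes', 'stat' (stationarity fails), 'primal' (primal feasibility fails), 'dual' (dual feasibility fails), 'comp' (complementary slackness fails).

Gradient of f: grad f(x) = Q x + c = (-4, -4)
Constraint values g_i(x) = a_i^T x - b_i:
  g_1((-3, 3)) = 0
Stationarity residual: grad f(x) + sum_i lambda_i a_i = (0, 0)
  -> stationarity OK
Primal feasibility (all g_i <= 0): OK
Dual feasibility (all lambda_i >= 0): OK
Complementary slackness (lambda_i * g_i(x) = 0 for all i): OK

Verdict: yes, KKT holds.

yes


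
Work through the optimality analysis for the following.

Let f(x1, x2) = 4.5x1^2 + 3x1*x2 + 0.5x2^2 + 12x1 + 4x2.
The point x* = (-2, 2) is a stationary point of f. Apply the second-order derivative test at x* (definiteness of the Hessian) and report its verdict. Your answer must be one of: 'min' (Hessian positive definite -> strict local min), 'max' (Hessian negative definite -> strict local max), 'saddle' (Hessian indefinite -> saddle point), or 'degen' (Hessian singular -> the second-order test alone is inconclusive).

Compute the Hessian H = grad^2 f:
  H = [[9, 3], [3, 1]]
Verify stationarity: grad f(x*) = H x* + g = (0, 0).
Eigenvalues of H: 0, 10.
H has a zero eigenvalue (singular; positive semidefinite but not definite), so H is neither positive definite, negative definite, nor indefinite. The second-order test alone is inconclusive -> degen.
(Indeed, f is constant along the null direction of H through x*, so x* is not a strict local extremum.)

degen


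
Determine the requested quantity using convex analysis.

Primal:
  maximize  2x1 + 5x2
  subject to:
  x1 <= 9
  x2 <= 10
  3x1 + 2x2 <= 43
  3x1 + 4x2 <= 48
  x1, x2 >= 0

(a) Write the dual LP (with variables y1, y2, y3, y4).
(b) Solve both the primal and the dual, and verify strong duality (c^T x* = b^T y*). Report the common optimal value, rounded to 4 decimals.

The standard primal-dual pair for 'max c^T x s.t. A x <= b, x >= 0' is:
  Dual:  min b^T y  s.t.  A^T y >= c,  y >= 0.

So the dual LP is:
  minimize  9y1 + 10y2 + 43y3 + 48y4
  subject to:
    y1 + 3y3 + 3y4 >= 2
    y2 + 2y3 + 4y4 >= 5
    y1, y2, y3, y4 >= 0

Solving the primal: x* = (2.6667, 10).
  primal value c^T x* = 55.3333.
Solving the dual: y* = (0, 2.3333, 0, 0.6667).
  dual value b^T y* = 55.3333.
Strong duality: c^T x* = b^T y*. Confirmed.

55.3333


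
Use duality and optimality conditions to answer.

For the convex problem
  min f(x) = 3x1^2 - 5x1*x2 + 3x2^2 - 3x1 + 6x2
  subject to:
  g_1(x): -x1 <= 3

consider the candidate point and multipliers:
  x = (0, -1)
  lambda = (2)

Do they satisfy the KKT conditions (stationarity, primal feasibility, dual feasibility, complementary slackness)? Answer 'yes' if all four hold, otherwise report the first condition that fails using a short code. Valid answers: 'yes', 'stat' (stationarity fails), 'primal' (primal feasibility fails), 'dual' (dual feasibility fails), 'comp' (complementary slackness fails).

Gradient of f: grad f(x) = Q x + c = (2, 0)
Constraint values g_i(x) = a_i^T x - b_i:
  g_1((0, -1)) = -3
Stationarity residual: grad f(x) + sum_i lambda_i a_i = (0, 0)
  -> stationarity OK
Primal feasibility (all g_i <= 0): OK
Dual feasibility (all lambda_i >= 0): OK
Complementary slackness (lambda_i * g_i(x) = 0 for all i): FAILS

Verdict: the first failing condition is complementary_slackness -> comp.

comp


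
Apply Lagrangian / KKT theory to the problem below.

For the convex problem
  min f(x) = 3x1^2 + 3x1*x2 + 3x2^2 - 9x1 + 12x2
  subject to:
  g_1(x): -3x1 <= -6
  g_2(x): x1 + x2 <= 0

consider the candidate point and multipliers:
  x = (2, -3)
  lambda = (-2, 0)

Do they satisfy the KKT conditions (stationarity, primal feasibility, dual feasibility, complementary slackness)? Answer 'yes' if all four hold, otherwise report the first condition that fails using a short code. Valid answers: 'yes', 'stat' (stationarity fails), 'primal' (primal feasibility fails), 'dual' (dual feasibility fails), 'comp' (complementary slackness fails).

Gradient of f: grad f(x) = Q x + c = (-6, 0)
Constraint values g_i(x) = a_i^T x - b_i:
  g_1((2, -3)) = 0
  g_2((2, -3)) = -1
Stationarity residual: grad f(x) + sum_i lambda_i a_i = (0, 0)
  -> stationarity OK
Primal feasibility (all g_i <= 0): OK
Dual feasibility (all lambda_i >= 0): FAILS
Complementary slackness (lambda_i * g_i(x) = 0 for all i): OK

Verdict: the first failing condition is dual_feasibility -> dual.

dual


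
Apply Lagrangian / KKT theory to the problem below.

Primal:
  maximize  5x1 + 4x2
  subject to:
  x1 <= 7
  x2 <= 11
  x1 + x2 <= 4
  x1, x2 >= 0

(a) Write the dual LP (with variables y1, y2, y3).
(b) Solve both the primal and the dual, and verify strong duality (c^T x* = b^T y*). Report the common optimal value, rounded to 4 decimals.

The standard primal-dual pair for 'max c^T x s.t. A x <= b, x >= 0' is:
  Dual:  min b^T y  s.t.  A^T y >= c,  y >= 0.

So the dual LP is:
  minimize  7y1 + 11y2 + 4y3
  subject to:
    y1 + y3 >= 5
    y2 + y3 >= 4
    y1, y2, y3 >= 0

Solving the primal: x* = (4, 0).
  primal value c^T x* = 20.
Solving the dual: y* = (0, 0, 5).
  dual value b^T y* = 20.
Strong duality: c^T x* = b^T y*. Confirmed.

20


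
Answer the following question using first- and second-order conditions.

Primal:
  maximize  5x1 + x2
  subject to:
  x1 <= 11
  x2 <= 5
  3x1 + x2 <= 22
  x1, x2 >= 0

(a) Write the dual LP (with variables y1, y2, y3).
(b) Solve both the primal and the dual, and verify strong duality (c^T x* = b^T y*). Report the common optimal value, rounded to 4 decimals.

The standard primal-dual pair for 'max c^T x s.t. A x <= b, x >= 0' is:
  Dual:  min b^T y  s.t.  A^T y >= c,  y >= 0.

So the dual LP is:
  minimize  11y1 + 5y2 + 22y3
  subject to:
    y1 + 3y3 >= 5
    y2 + y3 >= 1
    y1, y2, y3 >= 0

Solving the primal: x* = (7.3333, 0).
  primal value c^T x* = 36.6667.
Solving the dual: y* = (0, 0, 1.6667).
  dual value b^T y* = 36.6667.
Strong duality: c^T x* = b^T y*. Confirmed.

36.6667


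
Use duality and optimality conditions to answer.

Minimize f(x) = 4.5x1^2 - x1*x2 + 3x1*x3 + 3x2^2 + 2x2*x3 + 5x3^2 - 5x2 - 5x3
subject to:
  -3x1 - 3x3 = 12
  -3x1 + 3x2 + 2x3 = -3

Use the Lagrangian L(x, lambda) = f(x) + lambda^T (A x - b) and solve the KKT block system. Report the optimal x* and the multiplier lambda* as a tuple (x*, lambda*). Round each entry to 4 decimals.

Form the Lagrangian:
  L(x, lambda) = (1/2) x^T Q x + c^T x + lambda^T (A x - b)
Stationarity (grad_x L = 0): Q x + c + A^T lambda = 0.
Primal feasibility: A x = b.

This gives the KKT block system:
  [ Q   A^T ] [ x     ]   [-c ]
  [ A    0  ] [ lambda ] = [ b ]

Solving the linear system:
  x*      = (-1.1695, -0.2825, -2.8305)
  lambda* = (-9.9736, 3.7288)
  f(x*)   = 73.2175

x* = (-1.1695, -0.2825, -2.8305), lambda* = (-9.9736, 3.7288)


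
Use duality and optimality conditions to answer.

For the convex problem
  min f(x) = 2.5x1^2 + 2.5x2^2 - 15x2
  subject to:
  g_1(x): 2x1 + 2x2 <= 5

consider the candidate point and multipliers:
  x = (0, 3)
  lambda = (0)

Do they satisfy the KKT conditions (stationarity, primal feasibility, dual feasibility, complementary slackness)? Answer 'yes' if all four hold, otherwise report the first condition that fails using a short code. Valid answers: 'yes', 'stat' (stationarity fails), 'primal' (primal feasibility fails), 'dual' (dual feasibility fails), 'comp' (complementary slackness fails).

Gradient of f: grad f(x) = Q x + c = (0, 0)
Constraint values g_i(x) = a_i^T x - b_i:
  g_1((0, 3)) = 1
Stationarity residual: grad f(x) + sum_i lambda_i a_i = (0, 0)
  -> stationarity OK
Primal feasibility (all g_i <= 0): FAILS
Dual feasibility (all lambda_i >= 0): OK
Complementary slackness (lambda_i * g_i(x) = 0 for all i): OK

Verdict: the first failing condition is primal_feasibility -> primal.

primal


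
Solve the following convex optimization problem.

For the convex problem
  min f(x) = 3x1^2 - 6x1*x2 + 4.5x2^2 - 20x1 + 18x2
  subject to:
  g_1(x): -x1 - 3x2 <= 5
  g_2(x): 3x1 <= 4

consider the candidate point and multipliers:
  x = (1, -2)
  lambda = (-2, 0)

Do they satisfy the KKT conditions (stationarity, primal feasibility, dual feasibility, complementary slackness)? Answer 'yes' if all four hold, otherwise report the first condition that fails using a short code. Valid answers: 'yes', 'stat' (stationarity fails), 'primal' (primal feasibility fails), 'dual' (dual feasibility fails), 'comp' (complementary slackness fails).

Gradient of f: grad f(x) = Q x + c = (-2, -6)
Constraint values g_i(x) = a_i^T x - b_i:
  g_1((1, -2)) = 0
  g_2((1, -2)) = -1
Stationarity residual: grad f(x) + sum_i lambda_i a_i = (0, 0)
  -> stationarity OK
Primal feasibility (all g_i <= 0): OK
Dual feasibility (all lambda_i >= 0): FAILS
Complementary slackness (lambda_i * g_i(x) = 0 for all i): OK

Verdict: the first failing condition is dual_feasibility -> dual.

dual


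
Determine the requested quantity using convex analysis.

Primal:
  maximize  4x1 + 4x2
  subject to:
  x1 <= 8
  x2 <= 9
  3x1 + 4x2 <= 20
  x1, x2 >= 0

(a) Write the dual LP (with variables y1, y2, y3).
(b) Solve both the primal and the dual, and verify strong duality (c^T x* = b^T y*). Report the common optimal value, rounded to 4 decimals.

The standard primal-dual pair for 'max c^T x s.t. A x <= b, x >= 0' is:
  Dual:  min b^T y  s.t.  A^T y >= c,  y >= 0.

So the dual LP is:
  minimize  8y1 + 9y2 + 20y3
  subject to:
    y1 + 3y3 >= 4
    y2 + 4y3 >= 4
    y1, y2, y3 >= 0

Solving the primal: x* = (6.6667, 0).
  primal value c^T x* = 26.6667.
Solving the dual: y* = (0, 0, 1.3333).
  dual value b^T y* = 26.6667.
Strong duality: c^T x* = b^T y*. Confirmed.

26.6667


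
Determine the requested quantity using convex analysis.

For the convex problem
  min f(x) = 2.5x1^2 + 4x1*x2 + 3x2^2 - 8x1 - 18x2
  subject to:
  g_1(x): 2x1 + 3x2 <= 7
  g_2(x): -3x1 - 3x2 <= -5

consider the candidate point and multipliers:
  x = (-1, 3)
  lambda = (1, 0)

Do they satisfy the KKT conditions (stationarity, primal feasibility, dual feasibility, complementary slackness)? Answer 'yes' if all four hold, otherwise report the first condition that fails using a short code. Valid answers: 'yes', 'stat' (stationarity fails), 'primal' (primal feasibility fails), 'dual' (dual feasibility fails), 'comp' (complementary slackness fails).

Gradient of f: grad f(x) = Q x + c = (-1, -4)
Constraint values g_i(x) = a_i^T x - b_i:
  g_1((-1, 3)) = 0
  g_2((-1, 3)) = -1
Stationarity residual: grad f(x) + sum_i lambda_i a_i = (1, -1)
  -> stationarity FAILS
Primal feasibility (all g_i <= 0): OK
Dual feasibility (all lambda_i >= 0): OK
Complementary slackness (lambda_i * g_i(x) = 0 for all i): OK

Verdict: the first failing condition is stationarity -> stat.

stat


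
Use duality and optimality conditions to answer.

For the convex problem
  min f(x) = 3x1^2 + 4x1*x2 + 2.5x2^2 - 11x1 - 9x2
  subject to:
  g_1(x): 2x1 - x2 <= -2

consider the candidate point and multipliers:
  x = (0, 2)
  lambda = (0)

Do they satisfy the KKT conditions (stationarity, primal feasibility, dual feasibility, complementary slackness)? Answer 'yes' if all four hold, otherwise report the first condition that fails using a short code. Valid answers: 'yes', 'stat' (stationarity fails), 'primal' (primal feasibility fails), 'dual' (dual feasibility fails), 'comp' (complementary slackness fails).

Gradient of f: grad f(x) = Q x + c = (-3, 1)
Constraint values g_i(x) = a_i^T x - b_i:
  g_1((0, 2)) = 0
Stationarity residual: grad f(x) + sum_i lambda_i a_i = (-3, 1)
  -> stationarity FAILS
Primal feasibility (all g_i <= 0): OK
Dual feasibility (all lambda_i >= 0): OK
Complementary slackness (lambda_i * g_i(x) = 0 for all i): OK

Verdict: the first failing condition is stationarity -> stat.

stat


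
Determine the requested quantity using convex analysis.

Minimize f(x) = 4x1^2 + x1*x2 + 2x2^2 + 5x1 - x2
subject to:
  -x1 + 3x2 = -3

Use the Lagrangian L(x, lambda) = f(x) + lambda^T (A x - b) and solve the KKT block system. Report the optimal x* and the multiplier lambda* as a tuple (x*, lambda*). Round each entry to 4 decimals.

Form the Lagrangian:
  L(x, lambda) = (1/2) x^T Q x + c^T x + lambda^T (A x - b)
Stationarity (grad_x L = 0): Q x + c + A^T lambda = 0.
Primal feasibility: A x = b.

This gives the KKT block system:
  [ Q   A^T ] [ x     ]   [-c ]
  [ A    0  ] [ lambda ] = [ b ]

Solving the linear system:
  x*      = (-0.2561, -1.0854)
  lambda* = (1.8659)
  f(x*)   = 2.7012

x* = (-0.2561, -1.0854), lambda* = (1.8659)


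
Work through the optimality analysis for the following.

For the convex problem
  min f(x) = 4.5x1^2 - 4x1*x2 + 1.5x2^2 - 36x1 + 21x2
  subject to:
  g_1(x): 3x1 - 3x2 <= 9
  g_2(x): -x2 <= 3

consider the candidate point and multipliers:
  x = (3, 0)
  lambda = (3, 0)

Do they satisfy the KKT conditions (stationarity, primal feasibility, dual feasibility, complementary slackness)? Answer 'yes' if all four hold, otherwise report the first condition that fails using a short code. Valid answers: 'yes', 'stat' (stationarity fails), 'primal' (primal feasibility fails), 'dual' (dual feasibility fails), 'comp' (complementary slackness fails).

Gradient of f: grad f(x) = Q x + c = (-9, 9)
Constraint values g_i(x) = a_i^T x - b_i:
  g_1((3, 0)) = 0
  g_2((3, 0)) = -3
Stationarity residual: grad f(x) + sum_i lambda_i a_i = (0, 0)
  -> stationarity OK
Primal feasibility (all g_i <= 0): OK
Dual feasibility (all lambda_i >= 0): OK
Complementary slackness (lambda_i * g_i(x) = 0 for all i): OK

Verdict: yes, KKT holds.

yes


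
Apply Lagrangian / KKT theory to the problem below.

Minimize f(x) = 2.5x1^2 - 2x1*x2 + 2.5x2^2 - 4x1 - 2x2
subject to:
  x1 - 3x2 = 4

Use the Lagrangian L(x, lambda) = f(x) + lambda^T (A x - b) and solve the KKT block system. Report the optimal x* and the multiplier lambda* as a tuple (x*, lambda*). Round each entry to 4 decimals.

Form the Lagrangian:
  L(x, lambda) = (1/2) x^T Q x + c^T x + lambda^T (A x - b)
Stationarity (grad_x L = 0): Q x + c + A^T lambda = 0.
Primal feasibility: A x = b.

This gives the KKT block system:
  [ Q   A^T ] [ x     ]   [-c ]
  [ A    0  ] [ lambda ] = [ b ]

Solving the linear system:
  x*      = (1, -1)
  lambda* = (-3)
  f(x*)   = 5

x* = (1, -1), lambda* = (-3)


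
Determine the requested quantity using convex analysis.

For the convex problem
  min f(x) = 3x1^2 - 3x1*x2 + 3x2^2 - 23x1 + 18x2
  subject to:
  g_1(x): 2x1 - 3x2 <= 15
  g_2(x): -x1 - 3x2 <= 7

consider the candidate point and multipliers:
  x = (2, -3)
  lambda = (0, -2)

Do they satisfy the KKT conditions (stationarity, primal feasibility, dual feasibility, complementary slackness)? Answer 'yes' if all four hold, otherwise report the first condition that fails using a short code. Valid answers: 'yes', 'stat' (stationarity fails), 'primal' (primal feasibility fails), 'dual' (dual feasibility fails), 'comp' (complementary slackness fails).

Gradient of f: grad f(x) = Q x + c = (-2, -6)
Constraint values g_i(x) = a_i^T x - b_i:
  g_1((2, -3)) = -2
  g_2((2, -3)) = 0
Stationarity residual: grad f(x) + sum_i lambda_i a_i = (0, 0)
  -> stationarity OK
Primal feasibility (all g_i <= 0): OK
Dual feasibility (all lambda_i >= 0): FAILS
Complementary slackness (lambda_i * g_i(x) = 0 for all i): OK

Verdict: the first failing condition is dual_feasibility -> dual.

dual


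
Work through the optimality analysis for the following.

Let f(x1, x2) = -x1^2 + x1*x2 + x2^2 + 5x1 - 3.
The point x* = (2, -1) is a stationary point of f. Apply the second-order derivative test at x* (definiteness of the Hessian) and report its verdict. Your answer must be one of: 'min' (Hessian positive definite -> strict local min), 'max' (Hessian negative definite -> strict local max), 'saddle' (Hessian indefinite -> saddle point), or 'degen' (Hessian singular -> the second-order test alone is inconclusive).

Compute the Hessian H = grad^2 f:
  H = [[-2, 1], [1, 2]]
Verify stationarity: grad f(x*) = H x* + g = (0, 0).
Eigenvalues of H: -2.2361, 2.2361.
Eigenvalues have mixed signs, so H is indefinite -> x* is a saddle point.

saddle


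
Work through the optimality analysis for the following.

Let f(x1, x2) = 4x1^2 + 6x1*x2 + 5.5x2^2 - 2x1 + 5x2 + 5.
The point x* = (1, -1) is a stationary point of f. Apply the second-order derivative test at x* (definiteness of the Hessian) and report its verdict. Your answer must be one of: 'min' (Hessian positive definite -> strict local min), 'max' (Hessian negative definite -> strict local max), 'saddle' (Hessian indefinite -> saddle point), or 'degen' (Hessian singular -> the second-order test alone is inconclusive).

Compute the Hessian H = grad^2 f:
  H = [[8, 6], [6, 11]]
Verify stationarity: grad f(x*) = H x* + g = (0, 0).
Eigenvalues of H: 3.3153, 15.6847.
Both eigenvalues > 0, so H is positive definite -> x* is a strict local min.

min


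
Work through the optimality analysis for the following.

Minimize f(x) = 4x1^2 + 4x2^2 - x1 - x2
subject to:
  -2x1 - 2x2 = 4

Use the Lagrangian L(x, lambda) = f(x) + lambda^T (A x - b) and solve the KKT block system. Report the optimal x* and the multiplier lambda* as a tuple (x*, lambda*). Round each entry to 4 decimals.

Form the Lagrangian:
  L(x, lambda) = (1/2) x^T Q x + c^T x + lambda^T (A x - b)
Stationarity (grad_x L = 0): Q x + c + A^T lambda = 0.
Primal feasibility: A x = b.

This gives the KKT block system:
  [ Q   A^T ] [ x     ]   [-c ]
  [ A    0  ] [ lambda ] = [ b ]

Solving the linear system:
  x*      = (-1, -1)
  lambda* = (-4.5)
  f(x*)   = 10

x* = (-1, -1), lambda* = (-4.5)


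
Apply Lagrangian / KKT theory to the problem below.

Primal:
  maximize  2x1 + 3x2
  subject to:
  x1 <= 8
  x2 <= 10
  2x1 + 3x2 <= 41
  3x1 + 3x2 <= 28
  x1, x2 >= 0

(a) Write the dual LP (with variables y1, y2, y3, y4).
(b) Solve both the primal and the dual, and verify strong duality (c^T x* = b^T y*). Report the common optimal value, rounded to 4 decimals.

The standard primal-dual pair for 'max c^T x s.t. A x <= b, x >= 0' is:
  Dual:  min b^T y  s.t.  A^T y >= c,  y >= 0.

So the dual LP is:
  minimize  8y1 + 10y2 + 41y3 + 28y4
  subject to:
    y1 + 2y3 + 3y4 >= 2
    y2 + 3y3 + 3y4 >= 3
    y1, y2, y3, y4 >= 0

Solving the primal: x* = (0, 9.3333).
  primal value c^T x* = 28.
Solving the dual: y* = (0, 0, 0, 1).
  dual value b^T y* = 28.
Strong duality: c^T x* = b^T y*. Confirmed.

28


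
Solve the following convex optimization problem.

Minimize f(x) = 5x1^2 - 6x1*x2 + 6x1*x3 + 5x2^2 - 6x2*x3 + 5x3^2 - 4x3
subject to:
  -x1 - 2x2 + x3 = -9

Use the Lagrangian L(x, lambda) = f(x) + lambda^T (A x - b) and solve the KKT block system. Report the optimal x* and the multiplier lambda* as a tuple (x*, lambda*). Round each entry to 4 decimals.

Form the Lagrangian:
  L(x, lambda) = (1/2) x^T Q x + c^T x + lambda^T (A x - b)
Stationarity (grad_x L = 0): Q x + c + A^T lambda = 0.
Primal feasibility: A x = b.

This gives the KKT block system:
  [ Q   A^T ] [ x     ]   [-c ]
  [ A    0  ] [ lambda ] = [ b ]

Solving the linear system:
  x*      = (2.7037, 3.0741, -0.1481)
  lambda* = (7.7037)
  f(x*)   = 34.963

x* = (2.7037, 3.0741, -0.1481), lambda* = (7.7037)


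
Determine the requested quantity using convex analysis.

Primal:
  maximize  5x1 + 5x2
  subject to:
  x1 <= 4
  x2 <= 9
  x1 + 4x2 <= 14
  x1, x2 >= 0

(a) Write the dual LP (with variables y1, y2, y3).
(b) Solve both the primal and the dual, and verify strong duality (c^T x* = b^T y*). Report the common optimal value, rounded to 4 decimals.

The standard primal-dual pair for 'max c^T x s.t. A x <= b, x >= 0' is:
  Dual:  min b^T y  s.t.  A^T y >= c,  y >= 0.

So the dual LP is:
  minimize  4y1 + 9y2 + 14y3
  subject to:
    y1 + y3 >= 5
    y2 + 4y3 >= 5
    y1, y2, y3 >= 0

Solving the primal: x* = (4, 2.5).
  primal value c^T x* = 32.5.
Solving the dual: y* = (3.75, 0, 1.25).
  dual value b^T y* = 32.5.
Strong duality: c^T x* = b^T y*. Confirmed.

32.5


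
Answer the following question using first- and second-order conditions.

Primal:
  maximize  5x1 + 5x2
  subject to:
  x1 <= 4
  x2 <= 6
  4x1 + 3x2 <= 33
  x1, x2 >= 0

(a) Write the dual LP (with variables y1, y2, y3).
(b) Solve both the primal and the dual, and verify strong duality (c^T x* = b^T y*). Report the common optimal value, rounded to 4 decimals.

The standard primal-dual pair for 'max c^T x s.t. A x <= b, x >= 0' is:
  Dual:  min b^T y  s.t.  A^T y >= c,  y >= 0.

So the dual LP is:
  minimize  4y1 + 6y2 + 33y3
  subject to:
    y1 + 4y3 >= 5
    y2 + 3y3 >= 5
    y1, y2, y3 >= 0

Solving the primal: x* = (3.75, 6).
  primal value c^T x* = 48.75.
Solving the dual: y* = (0, 1.25, 1.25).
  dual value b^T y* = 48.75.
Strong duality: c^T x* = b^T y*. Confirmed.

48.75


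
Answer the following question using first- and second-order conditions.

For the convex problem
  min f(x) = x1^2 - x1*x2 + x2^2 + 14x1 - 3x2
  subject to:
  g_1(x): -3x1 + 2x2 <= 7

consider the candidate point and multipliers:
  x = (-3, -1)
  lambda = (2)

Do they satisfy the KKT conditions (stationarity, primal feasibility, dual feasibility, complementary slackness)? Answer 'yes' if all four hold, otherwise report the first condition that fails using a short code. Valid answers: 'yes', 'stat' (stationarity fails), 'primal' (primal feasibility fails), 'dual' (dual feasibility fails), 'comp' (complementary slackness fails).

Gradient of f: grad f(x) = Q x + c = (9, -2)
Constraint values g_i(x) = a_i^T x - b_i:
  g_1((-3, -1)) = 0
Stationarity residual: grad f(x) + sum_i lambda_i a_i = (3, 2)
  -> stationarity FAILS
Primal feasibility (all g_i <= 0): OK
Dual feasibility (all lambda_i >= 0): OK
Complementary slackness (lambda_i * g_i(x) = 0 for all i): OK

Verdict: the first failing condition is stationarity -> stat.

stat


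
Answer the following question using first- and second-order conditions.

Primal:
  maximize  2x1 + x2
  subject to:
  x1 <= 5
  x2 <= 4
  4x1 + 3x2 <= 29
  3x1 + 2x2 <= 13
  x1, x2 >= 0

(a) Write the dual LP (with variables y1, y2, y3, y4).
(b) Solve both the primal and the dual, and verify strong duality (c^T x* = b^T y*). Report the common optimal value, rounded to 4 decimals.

The standard primal-dual pair for 'max c^T x s.t. A x <= b, x >= 0' is:
  Dual:  min b^T y  s.t.  A^T y >= c,  y >= 0.

So the dual LP is:
  minimize  5y1 + 4y2 + 29y3 + 13y4
  subject to:
    y1 + 4y3 + 3y4 >= 2
    y2 + 3y3 + 2y4 >= 1
    y1, y2, y3, y4 >= 0

Solving the primal: x* = (4.3333, 0).
  primal value c^T x* = 8.6667.
Solving the dual: y* = (0, 0, 0, 0.6667).
  dual value b^T y* = 8.6667.
Strong duality: c^T x* = b^T y*. Confirmed.

8.6667


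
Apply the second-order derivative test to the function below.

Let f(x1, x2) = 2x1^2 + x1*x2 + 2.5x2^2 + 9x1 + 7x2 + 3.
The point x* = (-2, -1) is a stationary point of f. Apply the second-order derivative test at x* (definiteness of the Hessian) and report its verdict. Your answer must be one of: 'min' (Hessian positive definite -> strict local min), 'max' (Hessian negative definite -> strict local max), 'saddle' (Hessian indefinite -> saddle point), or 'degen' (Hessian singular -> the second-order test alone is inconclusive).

Compute the Hessian H = grad^2 f:
  H = [[4, 1], [1, 5]]
Verify stationarity: grad f(x*) = H x* + g = (0, 0).
Eigenvalues of H: 3.382, 5.618.
Both eigenvalues > 0, so H is positive definite -> x* is a strict local min.

min


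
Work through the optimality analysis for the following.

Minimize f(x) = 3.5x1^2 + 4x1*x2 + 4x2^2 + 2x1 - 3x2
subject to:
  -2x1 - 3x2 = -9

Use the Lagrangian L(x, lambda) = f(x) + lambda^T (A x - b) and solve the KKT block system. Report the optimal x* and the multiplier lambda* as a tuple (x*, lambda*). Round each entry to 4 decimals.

Form the Lagrangian:
  L(x, lambda) = (1/2) x^T Q x + c^T x + lambda^T (A x - b)
Stationarity (grad_x L = 0): Q x + c + A^T lambda = 0.
Primal feasibility: A x = b.

This gives the KKT block system:
  [ Q   A^T ] [ x     ]   [-c ]
  [ A    0  ] [ lambda ] = [ b ]

Solving the linear system:
  x*      = (0, 3)
  lambda* = (7)
  f(x*)   = 27

x* = (0, 3), lambda* = (7)


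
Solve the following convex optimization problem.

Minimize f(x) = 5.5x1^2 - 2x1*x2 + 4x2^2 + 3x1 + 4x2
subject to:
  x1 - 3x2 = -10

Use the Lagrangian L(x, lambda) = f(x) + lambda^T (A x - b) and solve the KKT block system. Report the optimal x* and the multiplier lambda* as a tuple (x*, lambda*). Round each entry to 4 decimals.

Form the Lagrangian:
  L(x, lambda) = (1/2) x^T Q x + c^T x + lambda^T (A x - b)
Stationarity (grad_x L = 0): Q x + c + A^T lambda = 0.
Primal feasibility: A x = b.

This gives the KKT block system:
  [ Q   A^T ] [ x     ]   [-c ]
  [ A    0  ] [ lambda ] = [ b ]

Solving the linear system:
  x*      = (-0.6211, 3.1263)
  lambda* = (10.0842)
  f(x*)   = 55.7421

x* = (-0.6211, 3.1263), lambda* = (10.0842)


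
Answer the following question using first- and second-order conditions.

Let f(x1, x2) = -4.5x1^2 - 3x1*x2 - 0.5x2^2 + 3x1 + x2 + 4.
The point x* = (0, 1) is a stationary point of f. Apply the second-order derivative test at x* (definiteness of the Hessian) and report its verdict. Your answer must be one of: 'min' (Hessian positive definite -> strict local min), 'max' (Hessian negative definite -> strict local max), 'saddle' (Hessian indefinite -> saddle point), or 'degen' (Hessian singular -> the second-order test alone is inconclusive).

Compute the Hessian H = grad^2 f:
  H = [[-9, -3], [-3, -1]]
Verify stationarity: grad f(x*) = H x* + g = (0, 0).
Eigenvalues of H: -10, 0.
H has a zero eigenvalue (singular; negative semidefinite but not definite), so H is neither positive definite, negative definite, nor indefinite. The second-order test alone is inconclusive -> degen.
(Indeed, f is constant along the null direction of H through x*, so x* is not a strict local extremum.)

degen


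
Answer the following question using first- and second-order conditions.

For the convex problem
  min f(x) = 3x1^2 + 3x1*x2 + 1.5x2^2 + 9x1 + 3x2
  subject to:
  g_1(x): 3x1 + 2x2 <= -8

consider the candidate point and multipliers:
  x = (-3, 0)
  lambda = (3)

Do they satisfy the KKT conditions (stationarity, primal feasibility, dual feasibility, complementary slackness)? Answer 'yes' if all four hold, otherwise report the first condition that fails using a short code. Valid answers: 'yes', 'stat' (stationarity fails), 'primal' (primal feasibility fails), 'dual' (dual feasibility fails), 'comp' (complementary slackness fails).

Gradient of f: grad f(x) = Q x + c = (-9, -6)
Constraint values g_i(x) = a_i^T x - b_i:
  g_1((-3, 0)) = -1
Stationarity residual: grad f(x) + sum_i lambda_i a_i = (0, 0)
  -> stationarity OK
Primal feasibility (all g_i <= 0): OK
Dual feasibility (all lambda_i >= 0): OK
Complementary slackness (lambda_i * g_i(x) = 0 for all i): FAILS

Verdict: the first failing condition is complementary_slackness -> comp.

comp


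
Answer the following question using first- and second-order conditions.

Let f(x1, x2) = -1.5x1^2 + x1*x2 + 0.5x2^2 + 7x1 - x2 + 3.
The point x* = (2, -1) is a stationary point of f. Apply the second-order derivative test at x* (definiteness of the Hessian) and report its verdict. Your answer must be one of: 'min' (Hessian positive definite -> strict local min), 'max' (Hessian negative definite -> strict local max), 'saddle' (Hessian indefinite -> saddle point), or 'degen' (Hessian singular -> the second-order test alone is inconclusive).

Compute the Hessian H = grad^2 f:
  H = [[-3, 1], [1, 1]]
Verify stationarity: grad f(x*) = H x* + g = (0, 0).
Eigenvalues of H: -3.2361, 1.2361.
Eigenvalues have mixed signs, so H is indefinite -> x* is a saddle point.

saddle


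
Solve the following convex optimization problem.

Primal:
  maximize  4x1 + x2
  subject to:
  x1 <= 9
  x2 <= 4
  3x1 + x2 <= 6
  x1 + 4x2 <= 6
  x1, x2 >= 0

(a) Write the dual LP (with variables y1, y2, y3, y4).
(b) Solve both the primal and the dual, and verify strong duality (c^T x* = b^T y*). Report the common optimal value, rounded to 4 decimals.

The standard primal-dual pair for 'max c^T x s.t. A x <= b, x >= 0' is:
  Dual:  min b^T y  s.t.  A^T y >= c,  y >= 0.

So the dual LP is:
  minimize  9y1 + 4y2 + 6y3 + 6y4
  subject to:
    y1 + 3y3 + y4 >= 4
    y2 + y3 + 4y4 >= 1
    y1, y2, y3, y4 >= 0

Solving the primal: x* = (2, 0).
  primal value c^T x* = 8.
Solving the dual: y* = (0, 0, 1.3333, 0).
  dual value b^T y* = 8.
Strong duality: c^T x* = b^T y*. Confirmed.

8


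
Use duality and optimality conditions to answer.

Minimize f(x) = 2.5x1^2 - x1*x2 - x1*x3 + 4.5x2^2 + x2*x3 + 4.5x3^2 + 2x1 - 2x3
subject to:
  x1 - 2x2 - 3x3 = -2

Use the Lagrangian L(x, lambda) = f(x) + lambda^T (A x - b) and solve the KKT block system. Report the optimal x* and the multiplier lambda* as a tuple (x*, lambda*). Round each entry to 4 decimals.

Form the Lagrangian:
  L(x, lambda) = (1/2) x^T Q x + c^T x + lambda^T (A x - b)
Stationarity (grad_x L = 0): Q x + c + A^T lambda = 0.
Primal feasibility: A x = b.

This gives the KKT block system:
  [ Q   A^T ] [ x     ]   [-c ]
  [ A    0  ] [ lambda ] = [ b ]

Solving the linear system:
  x*      = (-0.4656, 0.0916, 0.4504)
  lambda* = (0.8702)
  f(x*)   = -0.0458

x* = (-0.4656, 0.0916, 0.4504), lambda* = (0.8702)


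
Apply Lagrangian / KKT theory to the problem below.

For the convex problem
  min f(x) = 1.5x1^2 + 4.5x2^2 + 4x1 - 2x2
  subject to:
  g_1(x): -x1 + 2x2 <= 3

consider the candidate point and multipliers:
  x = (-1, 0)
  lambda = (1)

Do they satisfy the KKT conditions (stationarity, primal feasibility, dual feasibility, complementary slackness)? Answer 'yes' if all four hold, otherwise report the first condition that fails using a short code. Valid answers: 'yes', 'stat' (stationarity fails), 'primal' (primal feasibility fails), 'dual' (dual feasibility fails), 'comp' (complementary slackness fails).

Gradient of f: grad f(x) = Q x + c = (1, -2)
Constraint values g_i(x) = a_i^T x - b_i:
  g_1((-1, 0)) = -2
Stationarity residual: grad f(x) + sum_i lambda_i a_i = (0, 0)
  -> stationarity OK
Primal feasibility (all g_i <= 0): OK
Dual feasibility (all lambda_i >= 0): OK
Complementary slackness (lambda_i * g_i(x) = 0 for all i): FAILS

Verdict: the first failing condition is complementary_slackness -> comp.

comp


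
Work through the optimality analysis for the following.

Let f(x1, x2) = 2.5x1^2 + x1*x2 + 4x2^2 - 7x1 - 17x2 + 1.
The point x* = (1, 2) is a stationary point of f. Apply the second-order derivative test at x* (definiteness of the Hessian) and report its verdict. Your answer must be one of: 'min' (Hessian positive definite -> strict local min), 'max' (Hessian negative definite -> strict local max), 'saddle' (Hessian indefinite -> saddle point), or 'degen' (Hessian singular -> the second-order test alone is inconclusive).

Compute the Hessian H = grad^2 f:
  H = [[5, 1], [1, 8]]
Verify stationarity: grad f(x*) = H x* + g = (0, 0).
Eigenvalues of H: 4.6972, 8.3028.
Both eigenvalues > 0, so H is positive definite -> x* is a strict local min.

min
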